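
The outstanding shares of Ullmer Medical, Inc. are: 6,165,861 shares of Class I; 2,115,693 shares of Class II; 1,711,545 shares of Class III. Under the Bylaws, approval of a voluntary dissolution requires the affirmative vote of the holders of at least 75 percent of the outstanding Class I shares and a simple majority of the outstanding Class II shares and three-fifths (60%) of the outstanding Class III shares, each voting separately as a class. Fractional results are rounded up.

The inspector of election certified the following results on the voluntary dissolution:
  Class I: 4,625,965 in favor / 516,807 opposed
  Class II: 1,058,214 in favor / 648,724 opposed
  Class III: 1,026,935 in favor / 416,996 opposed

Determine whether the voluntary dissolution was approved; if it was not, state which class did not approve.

Class I: 3/4 of 6165861 = 4624395.75, rounded up to 4624396; 4,624,396 required, 4,625,965 in favor — approved.
Class II: a majority of 2115693 is 1057847; 1,057,847 required, 1,058,214 in favor — approved.
Class III: 3/5 of 1711545 = 1026927; 1,026,927 required, 1,026,935 in favor — approved.

Approved — every class gave the required vote.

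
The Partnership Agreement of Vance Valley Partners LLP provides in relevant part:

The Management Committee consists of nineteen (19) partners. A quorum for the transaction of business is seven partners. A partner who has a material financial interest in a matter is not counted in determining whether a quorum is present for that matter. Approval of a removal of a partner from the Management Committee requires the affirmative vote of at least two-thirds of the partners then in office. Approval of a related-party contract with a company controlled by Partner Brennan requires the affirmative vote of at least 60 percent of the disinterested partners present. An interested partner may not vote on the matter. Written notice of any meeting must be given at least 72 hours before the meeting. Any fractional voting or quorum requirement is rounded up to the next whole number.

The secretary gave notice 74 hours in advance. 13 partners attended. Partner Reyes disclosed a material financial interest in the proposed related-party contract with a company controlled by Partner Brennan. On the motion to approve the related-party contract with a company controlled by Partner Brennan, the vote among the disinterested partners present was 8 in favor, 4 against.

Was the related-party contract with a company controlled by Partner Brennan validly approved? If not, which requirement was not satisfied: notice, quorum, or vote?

Valid — all requirements satisfied.

Notice: 74 hours given; 72 required (74 ≥ 72). Satisfied.
Quorum: 13 present, but the 1 interested partner does not count, leaving 12. Quorum is 7. Satisfied.
Vote: the related-party contract with a company controlled by Partner Brennan requires three-fifths of the disinterested partners present (13 − 1 = 12). 3/5 of 12 = 7.20, rounded up to 8, so 8 affirmative votes are needed; 8 voted in favor. Satisfied.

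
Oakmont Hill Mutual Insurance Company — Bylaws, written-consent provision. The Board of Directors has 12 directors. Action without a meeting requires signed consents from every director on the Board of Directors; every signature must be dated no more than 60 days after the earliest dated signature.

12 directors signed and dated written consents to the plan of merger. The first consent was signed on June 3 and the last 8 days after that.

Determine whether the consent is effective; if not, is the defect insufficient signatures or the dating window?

Effective — both the signature and dating-window requirements are satisfied.

Signatures required: all of 12 — unanimous means all 12, so 12 needed; 12 signed. Sufficient.
Dating window: the latest signature is 8 days after the earliest; the limit is 60 days. Within the window.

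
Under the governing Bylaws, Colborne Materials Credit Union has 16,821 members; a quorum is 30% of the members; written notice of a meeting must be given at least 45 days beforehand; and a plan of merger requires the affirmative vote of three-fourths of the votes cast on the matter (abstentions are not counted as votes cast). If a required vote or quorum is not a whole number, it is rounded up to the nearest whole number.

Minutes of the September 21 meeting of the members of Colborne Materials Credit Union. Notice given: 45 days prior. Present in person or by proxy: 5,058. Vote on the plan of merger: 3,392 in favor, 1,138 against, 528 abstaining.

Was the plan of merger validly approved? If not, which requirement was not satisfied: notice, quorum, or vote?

Invalid — vote requirement not satisfied.

Notice: 45 days given; 45 required. Satisfied.
Quorum: 30% of 16,821 = 5,046.30, rounded up to 5,047; 5,058 present. Satisfied.
Vote: requires three-fourths of the votes cast (5,058 − 528 abstaining = 4,530); 3/4 of 4530 = 3397.50, rounded up to 3398, so 3,398 needed; 3,392 in favor. Not satisfied.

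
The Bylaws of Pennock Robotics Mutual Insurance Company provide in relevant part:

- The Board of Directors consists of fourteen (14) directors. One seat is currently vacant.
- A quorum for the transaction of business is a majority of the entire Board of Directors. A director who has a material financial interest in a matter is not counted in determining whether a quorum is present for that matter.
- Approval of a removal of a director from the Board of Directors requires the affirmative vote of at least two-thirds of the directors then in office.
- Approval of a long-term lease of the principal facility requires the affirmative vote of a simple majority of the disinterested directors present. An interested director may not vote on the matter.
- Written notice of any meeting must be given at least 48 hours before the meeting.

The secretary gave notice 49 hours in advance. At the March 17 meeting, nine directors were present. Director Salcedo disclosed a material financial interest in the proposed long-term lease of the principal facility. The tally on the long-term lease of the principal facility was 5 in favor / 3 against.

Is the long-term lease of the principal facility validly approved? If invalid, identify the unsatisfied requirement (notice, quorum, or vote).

Notice: 49 hours given; 48 required (49 ≥ 48). Satisfied.
Quorum: 9 present, but the 1 interested director does not count, leaving 8. Quorum is 8. Satisfied.
Vote: the long-term lease of the principal facility requires a majority of the disinterested directors present (9 − 1 = 8). A majority of 8 is 5, so 5 affirmative votes are needed; 5 voted in favor. Satisfied.

Valid — all requirements satisfied.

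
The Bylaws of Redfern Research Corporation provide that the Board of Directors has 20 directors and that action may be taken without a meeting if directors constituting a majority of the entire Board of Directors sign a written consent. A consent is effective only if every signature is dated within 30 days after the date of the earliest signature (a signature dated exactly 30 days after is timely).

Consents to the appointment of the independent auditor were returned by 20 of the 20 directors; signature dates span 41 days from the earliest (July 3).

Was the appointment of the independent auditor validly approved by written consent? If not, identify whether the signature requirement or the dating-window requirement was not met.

Signatures required: a majority of 20 — a majority of 20 is 11, so 11 needed; 20 signed. Sufficient.
Dating window: the latest signature is 41 days after the earliest; the limit is 30 days. Outside the window.

Not effective — dating-window requirement not satisfied.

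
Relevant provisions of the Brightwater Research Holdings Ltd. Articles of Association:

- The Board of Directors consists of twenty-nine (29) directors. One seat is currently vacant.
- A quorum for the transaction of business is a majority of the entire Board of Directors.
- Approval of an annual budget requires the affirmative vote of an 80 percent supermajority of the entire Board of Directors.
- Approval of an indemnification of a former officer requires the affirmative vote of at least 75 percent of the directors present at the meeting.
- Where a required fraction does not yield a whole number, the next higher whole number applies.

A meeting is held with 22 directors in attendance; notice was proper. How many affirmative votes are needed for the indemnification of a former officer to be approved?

17

The indemnification of a former officer requires three-fourths of the directors present (22).
3/4 of 22 = 16.50, rounded up to 17.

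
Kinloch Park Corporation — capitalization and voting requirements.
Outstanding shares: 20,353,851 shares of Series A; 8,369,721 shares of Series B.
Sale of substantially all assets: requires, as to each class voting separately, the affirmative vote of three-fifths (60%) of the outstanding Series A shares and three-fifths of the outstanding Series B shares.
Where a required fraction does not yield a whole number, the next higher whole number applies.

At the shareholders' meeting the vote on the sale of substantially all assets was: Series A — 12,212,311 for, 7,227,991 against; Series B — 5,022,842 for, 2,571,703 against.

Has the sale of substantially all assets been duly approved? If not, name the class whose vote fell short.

Series A: 3/5 of 20353851 = 12212310.60, rounded up to 12212311; 12,212,311 required, 12,212,311 in favor — approved.
Series B: 3/5 of 8369721 = 5021832.60, rounded up to 5021833; 5,021,833 required, 5,022,842 in favor — approved.

Approved — every class gave the required vote.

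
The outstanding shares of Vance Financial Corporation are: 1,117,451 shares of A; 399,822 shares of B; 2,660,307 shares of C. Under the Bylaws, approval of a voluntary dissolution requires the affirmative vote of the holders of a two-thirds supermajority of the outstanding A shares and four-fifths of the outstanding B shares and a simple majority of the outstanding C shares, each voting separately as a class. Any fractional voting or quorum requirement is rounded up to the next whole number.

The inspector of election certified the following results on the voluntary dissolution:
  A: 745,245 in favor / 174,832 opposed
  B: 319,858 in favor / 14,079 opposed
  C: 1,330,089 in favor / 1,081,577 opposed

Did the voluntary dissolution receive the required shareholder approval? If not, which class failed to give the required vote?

Not approved — the C shares did not give the required vote.

A: 2/3 of 1117451 = 744967.33, rounded up to 744968; 744,968 required, 745,245 in favor — approved.
B: 4/5 of 399822 = 319857.60, rounded up to 319858; 319,858 required, 319,858 in favor — approved.
C: a majority of 2660307 is 1330154; 1,330,154 required, 1,330,089 in favor — not approved.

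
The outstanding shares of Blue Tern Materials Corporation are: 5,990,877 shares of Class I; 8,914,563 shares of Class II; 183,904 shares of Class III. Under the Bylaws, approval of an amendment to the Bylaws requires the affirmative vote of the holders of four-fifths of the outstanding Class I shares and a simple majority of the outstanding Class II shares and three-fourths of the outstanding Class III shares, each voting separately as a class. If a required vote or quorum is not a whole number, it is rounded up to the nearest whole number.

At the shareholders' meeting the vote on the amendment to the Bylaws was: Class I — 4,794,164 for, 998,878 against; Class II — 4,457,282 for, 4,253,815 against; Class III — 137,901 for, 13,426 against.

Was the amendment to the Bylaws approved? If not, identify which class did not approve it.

Not approved — the Class III shares did not give the required vote.

Class I: 4/5 of 5990877 = 4792701.60, rounded up to 4792702; 4,792,702 required, 4,794,164 in favor — approved.
Class II: a majority of 8914563 is 4457282; 4,457,282 required, 4,457,282 in favor — approved.
Class III: 3/4 of 183904 = 137928; 137,928 required, 137,901 in favor — not approved.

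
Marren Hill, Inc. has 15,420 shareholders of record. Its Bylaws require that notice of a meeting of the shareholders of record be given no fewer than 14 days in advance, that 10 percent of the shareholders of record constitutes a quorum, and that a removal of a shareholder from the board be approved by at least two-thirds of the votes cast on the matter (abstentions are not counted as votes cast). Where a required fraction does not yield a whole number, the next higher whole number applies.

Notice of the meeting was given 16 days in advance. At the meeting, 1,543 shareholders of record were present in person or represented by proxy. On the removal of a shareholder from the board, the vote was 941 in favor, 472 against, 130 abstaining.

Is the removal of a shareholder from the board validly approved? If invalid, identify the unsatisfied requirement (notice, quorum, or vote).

Notice: 16 days given; 14 required. Satisfied.
Quorum: 10% of 15,420 = 1,542; 1,543 present. Satisfied.
Vote: requires two-thirds of the votes cast (1,543 − 130 abstaining = 1,413); 2/3 of 1413 = 942, so 942 needed; 941 in favor. Not satisfied.

Invalid — vote requirement not satisfied.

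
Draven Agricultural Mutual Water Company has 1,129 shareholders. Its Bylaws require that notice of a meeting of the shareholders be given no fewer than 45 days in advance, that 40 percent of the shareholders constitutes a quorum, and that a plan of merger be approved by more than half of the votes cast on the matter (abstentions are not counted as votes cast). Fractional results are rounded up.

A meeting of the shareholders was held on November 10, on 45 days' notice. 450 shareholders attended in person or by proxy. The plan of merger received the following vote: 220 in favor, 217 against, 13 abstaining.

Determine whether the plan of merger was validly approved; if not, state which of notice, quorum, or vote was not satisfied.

Invalid — quorum requirement not satisfied.

Notice: 45 days given; 45 required. Satisfied.
Quorum: 40% of 1,129 = 451.60, rounded up to 452; 450 present. Not satisfied.
Vote: requires a majority of the votes cast (450 − 13 abstaining = 437); a majority of 437 is 219, so 219 needed; 220 in favor. Satisfied.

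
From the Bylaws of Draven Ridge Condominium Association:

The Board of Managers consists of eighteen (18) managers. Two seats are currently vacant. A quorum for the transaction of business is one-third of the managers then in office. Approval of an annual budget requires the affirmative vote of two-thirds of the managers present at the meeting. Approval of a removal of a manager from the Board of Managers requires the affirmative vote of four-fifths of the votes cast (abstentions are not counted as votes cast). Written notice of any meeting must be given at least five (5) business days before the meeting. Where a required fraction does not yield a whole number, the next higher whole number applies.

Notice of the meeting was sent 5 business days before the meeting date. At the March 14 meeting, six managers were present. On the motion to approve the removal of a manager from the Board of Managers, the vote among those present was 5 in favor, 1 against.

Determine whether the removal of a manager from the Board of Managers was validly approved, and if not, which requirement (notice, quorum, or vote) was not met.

Valid — all requirements satisfied.

Notice: 5 business days given; 5 required (5 ≥ 5). Satisfied.
Quorum: 6 present; quorum is 6. Satisfied.
Vote: the removal of a manager from the Board of Managers requires four-fifths of the votes cast (6). 4/5 of 6 = 4.80, rounded up to 5, so 5 affirmative votes are needed; 5 voted in favor. Satisfied.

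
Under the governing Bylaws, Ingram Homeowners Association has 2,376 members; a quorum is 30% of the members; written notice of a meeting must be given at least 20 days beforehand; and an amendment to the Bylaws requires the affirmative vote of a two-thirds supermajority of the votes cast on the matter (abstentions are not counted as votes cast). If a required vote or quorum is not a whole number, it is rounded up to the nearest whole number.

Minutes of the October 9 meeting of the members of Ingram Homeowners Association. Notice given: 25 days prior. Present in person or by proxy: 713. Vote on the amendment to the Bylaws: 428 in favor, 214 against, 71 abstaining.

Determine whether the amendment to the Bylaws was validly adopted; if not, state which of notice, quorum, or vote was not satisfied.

Notice: 25 days given; 20 required. Satisfied.
Quorum: 30% of 2,376 = 712.80, rounded up to 713; 713 present. Satisfied.
Vote: requires two-thirds of the votes cast (713 − 71 abstaining = 642); 2/3 of 642 = 428, so 428 needed; 428 in favor. Satisfied.

Valid — all requirements satisfied.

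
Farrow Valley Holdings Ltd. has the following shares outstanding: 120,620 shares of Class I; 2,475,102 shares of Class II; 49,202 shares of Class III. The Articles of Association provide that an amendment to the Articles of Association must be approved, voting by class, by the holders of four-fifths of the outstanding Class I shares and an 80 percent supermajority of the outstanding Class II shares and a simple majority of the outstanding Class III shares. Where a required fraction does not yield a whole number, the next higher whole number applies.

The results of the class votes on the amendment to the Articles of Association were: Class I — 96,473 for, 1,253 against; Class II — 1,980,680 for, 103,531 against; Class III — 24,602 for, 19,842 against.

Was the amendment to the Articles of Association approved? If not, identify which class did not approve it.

Class I: 4/5 of 120620 = 96496; 96,496 required, 96,473 in favor — not approved.
Class II: 4/5 of 2475102 = 1980081.60, rounded up to 1980082; 1,980,082 required, 1,980,680 in favor — approved.
Class III: a majority of 49202 is 24602; 24,602 required, 24,602 in favor — approved.

Not approved — the Class I shares did not give the required vote.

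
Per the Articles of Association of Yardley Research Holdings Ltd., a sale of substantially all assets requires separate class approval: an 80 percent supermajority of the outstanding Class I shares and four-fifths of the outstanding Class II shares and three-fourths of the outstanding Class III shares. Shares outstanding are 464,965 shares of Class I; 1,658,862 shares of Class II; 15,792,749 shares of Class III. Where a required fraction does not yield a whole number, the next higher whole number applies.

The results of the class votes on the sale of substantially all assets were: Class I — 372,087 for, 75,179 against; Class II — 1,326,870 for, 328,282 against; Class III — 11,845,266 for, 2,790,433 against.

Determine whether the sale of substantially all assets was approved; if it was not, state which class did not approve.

Class I: 4/5 of 464965 = 371972; 371,972 required, 372,087 in favor — approved.
Class II: 4/5 of 1658862 = 1327089.60, rounded up to 1327090; 1,327,090 required, 1,326,870 in favor — not approved.
Class III: 3/4 of 15792749 = 11844561.75, rounded up to 11844562; 11,844,562 required, 11,845,266 in favor — approved.

Not approved — the Class II shares did not give the required vote.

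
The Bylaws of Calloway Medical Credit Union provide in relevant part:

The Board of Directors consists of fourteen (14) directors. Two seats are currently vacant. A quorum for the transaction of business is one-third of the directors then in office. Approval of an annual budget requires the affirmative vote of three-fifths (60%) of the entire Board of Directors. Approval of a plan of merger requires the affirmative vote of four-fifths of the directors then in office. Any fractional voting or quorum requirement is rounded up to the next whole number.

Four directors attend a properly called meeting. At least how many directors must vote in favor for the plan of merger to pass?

10

The plan of merger requires four-fifths of the directors then in office (12).
4/5 of 12 = 9.60, rounded up to 10.
(Only 4 can vote, so the plan of merger cannot pass at this meeting, but the required vote is still 10.)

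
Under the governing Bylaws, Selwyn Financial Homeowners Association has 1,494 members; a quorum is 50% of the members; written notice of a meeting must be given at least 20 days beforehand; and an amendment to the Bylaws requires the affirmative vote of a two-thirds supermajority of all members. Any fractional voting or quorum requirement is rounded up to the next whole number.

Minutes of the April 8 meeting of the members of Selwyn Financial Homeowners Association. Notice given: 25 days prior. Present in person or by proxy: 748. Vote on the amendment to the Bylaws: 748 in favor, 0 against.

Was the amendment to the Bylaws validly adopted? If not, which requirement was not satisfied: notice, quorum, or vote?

Invalid — vote requirement not satisfied.

Notice: 25 days given; 20 required. Satisfied.
Quorum: 50% of 1,494 = 747; 748 present. Satisfied.
Vote: requires two-thirds of all members (1,494); 2/3 of 1494 = 996, so 996 needed; 748 in favor. Not satisfied.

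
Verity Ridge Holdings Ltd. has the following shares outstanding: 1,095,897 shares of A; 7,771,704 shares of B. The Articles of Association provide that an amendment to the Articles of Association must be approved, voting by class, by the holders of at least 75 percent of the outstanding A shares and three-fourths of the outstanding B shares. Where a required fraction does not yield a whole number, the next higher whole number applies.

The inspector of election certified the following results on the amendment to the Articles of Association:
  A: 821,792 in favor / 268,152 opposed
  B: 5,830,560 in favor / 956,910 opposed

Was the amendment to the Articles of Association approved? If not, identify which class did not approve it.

Not approved — the A shares did not give the required vote.

A: 3/4 of 1095897 = 821922.75, rounded up to 821923; 821,923 required, 821,792 in favor — not approved.
B: 3/4 of 7771704 = 5828778; 5,828,778 required, 5,830,560 in favor — approved.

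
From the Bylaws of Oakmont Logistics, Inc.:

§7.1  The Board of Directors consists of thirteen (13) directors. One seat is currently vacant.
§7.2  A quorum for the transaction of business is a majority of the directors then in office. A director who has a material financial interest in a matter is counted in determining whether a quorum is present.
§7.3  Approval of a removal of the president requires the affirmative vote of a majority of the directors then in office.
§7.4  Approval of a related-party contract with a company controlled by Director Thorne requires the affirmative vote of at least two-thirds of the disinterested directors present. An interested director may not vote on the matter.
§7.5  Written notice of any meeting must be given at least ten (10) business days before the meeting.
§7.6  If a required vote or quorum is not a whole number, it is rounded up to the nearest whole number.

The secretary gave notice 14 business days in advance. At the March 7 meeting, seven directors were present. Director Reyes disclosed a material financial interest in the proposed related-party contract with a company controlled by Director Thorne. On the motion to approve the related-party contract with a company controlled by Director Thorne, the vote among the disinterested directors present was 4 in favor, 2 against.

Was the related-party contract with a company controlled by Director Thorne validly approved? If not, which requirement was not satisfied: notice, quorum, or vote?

Notice: 14 business days given; 10 required (14 ≥ 10). Satisfied.
Quorum: 7 present (interested directors count toward quorum); quorum is 7. Satisfied.
Vote: the related-party contract with a company controlled by Director Thorne requires two-thirds of the disinterested directors present (7 − 1 = 6). 2/3 of 6 = 4, so 4 affirmative votes are needed; 4 voted in favor. Satisfied.

Valid — all requirements satisfied.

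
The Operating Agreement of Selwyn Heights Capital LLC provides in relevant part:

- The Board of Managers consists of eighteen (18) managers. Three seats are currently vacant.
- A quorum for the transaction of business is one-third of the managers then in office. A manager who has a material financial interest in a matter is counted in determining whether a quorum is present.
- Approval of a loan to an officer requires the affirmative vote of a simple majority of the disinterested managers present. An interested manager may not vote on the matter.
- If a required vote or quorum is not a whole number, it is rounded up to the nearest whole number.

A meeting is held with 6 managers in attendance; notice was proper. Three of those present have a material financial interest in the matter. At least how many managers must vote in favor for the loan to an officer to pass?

2

The loan to an officer requires a majority of the disinterested managers present (6 − 3 = 3).
A majority of 3 is 2.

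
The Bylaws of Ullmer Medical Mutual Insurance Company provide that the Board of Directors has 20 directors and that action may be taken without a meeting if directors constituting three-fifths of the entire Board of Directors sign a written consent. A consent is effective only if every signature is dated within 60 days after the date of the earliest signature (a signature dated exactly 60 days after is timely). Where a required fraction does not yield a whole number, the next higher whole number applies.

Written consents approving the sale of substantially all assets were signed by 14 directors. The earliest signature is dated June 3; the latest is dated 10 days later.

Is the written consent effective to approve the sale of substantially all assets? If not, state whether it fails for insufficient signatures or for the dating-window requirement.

Effective — both the signature and dating-window requirements are satisfied.

Signatures required: three-fifths of 20 — 3/5 of 20 = 12, so 12 needed; 14 signed. Sufficient.
Dating window: the latest signature is 10 days after the earliest; the limit is 60 days. Within the window.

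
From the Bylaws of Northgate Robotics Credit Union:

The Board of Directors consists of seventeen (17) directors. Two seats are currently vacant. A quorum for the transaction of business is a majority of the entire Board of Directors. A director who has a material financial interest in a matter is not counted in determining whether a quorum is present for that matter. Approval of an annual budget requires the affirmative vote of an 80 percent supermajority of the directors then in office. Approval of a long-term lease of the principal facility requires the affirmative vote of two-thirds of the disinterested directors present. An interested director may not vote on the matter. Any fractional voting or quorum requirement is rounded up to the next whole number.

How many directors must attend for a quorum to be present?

A majority of 17 is 9.

9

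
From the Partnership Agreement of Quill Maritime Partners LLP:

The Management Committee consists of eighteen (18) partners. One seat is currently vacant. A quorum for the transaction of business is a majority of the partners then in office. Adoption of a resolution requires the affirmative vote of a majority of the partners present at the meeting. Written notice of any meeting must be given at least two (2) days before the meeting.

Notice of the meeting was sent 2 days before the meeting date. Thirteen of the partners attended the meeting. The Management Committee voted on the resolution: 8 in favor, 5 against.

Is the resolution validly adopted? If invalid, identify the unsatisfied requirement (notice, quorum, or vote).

Notice: 2 days given; 2 required (2 ≥ 2). Satisfied.
Quorum: 13 present; quorum is 9. Satisfied.
Vote: the resolution requires a majority of the partners present (13). A majority of 13 is 7, so 7 affirmative votes are needed; 8 voted in favor. Satisfied.

Valid — all requirements satisfied.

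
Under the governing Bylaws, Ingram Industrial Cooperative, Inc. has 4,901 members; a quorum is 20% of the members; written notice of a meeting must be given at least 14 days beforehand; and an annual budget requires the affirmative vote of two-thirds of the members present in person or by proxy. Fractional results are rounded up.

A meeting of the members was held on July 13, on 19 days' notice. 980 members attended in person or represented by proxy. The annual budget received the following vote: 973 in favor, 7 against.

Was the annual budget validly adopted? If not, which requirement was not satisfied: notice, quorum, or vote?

Invalid — quorum requirement not satisfied.

Notice: 19 days given; 14 required. Satisfied.
Quorum: 20% of 4,901 = 980.20, rounded up to 981; 980 present. Not satisfied.
Vote: requires two-thirds of those present (980); 2/3 of 980 = 653.33, rounded up to 654, so 654 needed; 973 in favor. Satisfied.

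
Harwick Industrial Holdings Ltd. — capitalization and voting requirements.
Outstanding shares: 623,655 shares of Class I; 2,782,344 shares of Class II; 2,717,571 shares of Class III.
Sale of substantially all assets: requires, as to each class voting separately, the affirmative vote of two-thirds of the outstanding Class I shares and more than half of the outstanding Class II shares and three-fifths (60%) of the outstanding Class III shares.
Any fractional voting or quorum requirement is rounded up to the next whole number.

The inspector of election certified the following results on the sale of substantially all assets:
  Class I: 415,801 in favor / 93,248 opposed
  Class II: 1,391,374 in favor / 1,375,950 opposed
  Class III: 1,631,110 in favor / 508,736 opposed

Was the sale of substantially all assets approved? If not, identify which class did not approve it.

Approved — every class gave the required vote.

Class I: 2/3 of 623655 = 415770; 415,770 required, 415,801 in favor — approved.
Class II: a majority of 2782344 is 1391173; 1,391,173 required, 1,391,374 in favor — approved.
Class III: 3/5 of 2717571 = 1630542.60, rounded up to 1630543; 1,630,543 required, 1,631,110 in favor — approved.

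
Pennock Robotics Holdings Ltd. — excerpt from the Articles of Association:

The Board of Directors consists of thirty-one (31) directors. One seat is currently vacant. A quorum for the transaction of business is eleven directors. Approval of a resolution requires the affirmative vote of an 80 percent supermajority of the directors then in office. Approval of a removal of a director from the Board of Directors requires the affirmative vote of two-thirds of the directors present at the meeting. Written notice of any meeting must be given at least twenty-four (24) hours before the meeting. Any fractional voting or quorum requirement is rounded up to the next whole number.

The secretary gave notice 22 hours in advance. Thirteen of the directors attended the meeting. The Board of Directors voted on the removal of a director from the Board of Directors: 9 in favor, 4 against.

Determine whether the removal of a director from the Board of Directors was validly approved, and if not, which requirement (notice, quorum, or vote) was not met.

Notice: 22 hours given; 24 required (22 < 24). Not satisfied.
Quorum: 13 present; quorum is 11. Satisfied.
Vote: the removal of a director from the Board of Directors requires two-thirds of the directors present (13). 2/3 of 13 = 8.67, rounded up to 9, so 9 affirmative votes are needed; 9 voted in favor. Satisfied.

Invalid — notice requirement not satisfied.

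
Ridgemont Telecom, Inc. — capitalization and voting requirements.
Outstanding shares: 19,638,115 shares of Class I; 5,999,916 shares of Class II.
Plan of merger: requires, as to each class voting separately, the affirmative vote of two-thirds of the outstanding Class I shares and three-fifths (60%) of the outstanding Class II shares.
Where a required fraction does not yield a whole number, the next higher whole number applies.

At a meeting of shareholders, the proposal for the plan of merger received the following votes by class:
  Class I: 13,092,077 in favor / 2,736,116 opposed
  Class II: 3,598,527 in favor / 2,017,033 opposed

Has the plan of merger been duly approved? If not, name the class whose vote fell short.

Class I: 2/3 of 19638115 = 13092076.67, rounded up to 13092077; 13,092,077 required, 13,092,077 in favor — approved.
Class II: 3/5 of 5999916 = 3599949.60, rounded up to 3599950; 3,599,950 required, 3,598,527 in favor — not approved.

Not approved — the Class II shares did not give the required vote.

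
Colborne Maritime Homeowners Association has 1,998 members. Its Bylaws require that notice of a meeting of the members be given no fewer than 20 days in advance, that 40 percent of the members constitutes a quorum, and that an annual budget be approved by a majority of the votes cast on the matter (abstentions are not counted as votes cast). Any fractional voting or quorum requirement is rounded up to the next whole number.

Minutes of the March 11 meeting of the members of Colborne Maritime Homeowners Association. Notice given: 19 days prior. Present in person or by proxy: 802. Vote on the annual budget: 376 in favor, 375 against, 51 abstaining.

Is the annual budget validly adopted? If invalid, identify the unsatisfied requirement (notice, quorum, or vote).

Notice: 19 days given; 20 required. Not satisfied.
Quorum: 40% of 1,998 = 799.20, rounded up to 800; 802 present. Satisfied.
Vote: requires a majority of the votes cast (802 − 51 abstaining = 751); a majority of 751 is 376, so 376 needed; 376 in favor. Satisfied.

Invalid — notice requirement not satisfied.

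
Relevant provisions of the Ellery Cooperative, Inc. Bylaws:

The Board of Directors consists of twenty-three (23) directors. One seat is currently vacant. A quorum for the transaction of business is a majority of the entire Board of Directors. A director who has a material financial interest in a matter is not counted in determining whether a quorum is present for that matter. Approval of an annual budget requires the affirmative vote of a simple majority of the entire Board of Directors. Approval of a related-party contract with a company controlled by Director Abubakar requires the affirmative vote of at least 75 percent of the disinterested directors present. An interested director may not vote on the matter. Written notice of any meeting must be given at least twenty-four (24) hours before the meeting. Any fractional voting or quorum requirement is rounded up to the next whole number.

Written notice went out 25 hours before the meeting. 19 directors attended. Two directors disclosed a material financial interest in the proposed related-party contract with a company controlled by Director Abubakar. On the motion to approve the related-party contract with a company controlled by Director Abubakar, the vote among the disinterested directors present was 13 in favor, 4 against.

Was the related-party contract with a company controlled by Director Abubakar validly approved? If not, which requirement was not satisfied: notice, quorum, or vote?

Notice: 25 hours given; 24 required (25 ≥ 24). Satisfied.
Quorum: 19 present, but the 2 interested directors do not count, leaving 17. Quorum is 12. Satisfied.
Vote: the related-party contract with a company controlled by Director Abubakar requires three-fourths of the disinterested directors present (19 − 2 = 17). 3/4 of 17 = 12.75, rounded up to 13, so 13 affirmative votes are needed; 13 voted in favor. Satisfied.

Valid — all requirements satisfied.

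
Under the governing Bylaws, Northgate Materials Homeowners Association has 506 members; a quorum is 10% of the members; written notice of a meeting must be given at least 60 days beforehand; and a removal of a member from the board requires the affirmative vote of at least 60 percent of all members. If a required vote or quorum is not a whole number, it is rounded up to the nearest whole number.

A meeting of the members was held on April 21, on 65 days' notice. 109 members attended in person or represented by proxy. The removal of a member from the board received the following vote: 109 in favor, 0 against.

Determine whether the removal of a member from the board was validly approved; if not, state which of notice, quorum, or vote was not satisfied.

Invalid — vote requirement not satisfied.

Notice: 65 days given; 60 required. Satisfied.
Quorum: 10% of 506 = 50.60, rounded up to 51; 109 present. Satisfied.
Vote: requires three-fifths of all members (506); 3/5 of 506 = 303.60, rounded up to 304, so 304 needed; 109 in favor. Not satisfied.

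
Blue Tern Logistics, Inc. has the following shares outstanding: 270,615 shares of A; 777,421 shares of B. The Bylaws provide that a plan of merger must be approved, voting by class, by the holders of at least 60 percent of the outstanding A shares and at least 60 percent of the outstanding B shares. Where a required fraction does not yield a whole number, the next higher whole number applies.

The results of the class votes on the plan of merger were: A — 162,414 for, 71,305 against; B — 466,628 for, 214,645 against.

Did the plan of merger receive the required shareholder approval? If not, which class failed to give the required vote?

A: 3/5 of 270615 = 162369; 162,369 required, 162,414 in favor — approved.
B: 3/5 of 777421 = 466452.60, rounded up to 466453; 466,453 required, 466,628 in favor — approved.

Approved — every class gave the required vote.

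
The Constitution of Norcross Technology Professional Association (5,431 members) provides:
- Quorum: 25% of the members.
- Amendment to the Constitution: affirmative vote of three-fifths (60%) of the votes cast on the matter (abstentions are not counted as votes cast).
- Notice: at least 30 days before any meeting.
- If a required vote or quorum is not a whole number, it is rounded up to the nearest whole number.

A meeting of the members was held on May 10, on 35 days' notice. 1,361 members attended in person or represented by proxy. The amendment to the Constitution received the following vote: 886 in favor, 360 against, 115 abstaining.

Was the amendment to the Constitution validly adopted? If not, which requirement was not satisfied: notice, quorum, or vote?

Notice: 35 days given; 30 required. Satisfied.
Quorum: 25% of 5,431 = 1,357.75, rounded up to 1,358; 1,361 present. Satisfied.
Vote: requires three-fifths of the votes cast (1,361 − 115 abstaining = 1,246); 3/5 of 1246 = 747.60, rounded up to 748, so 748 needed; 886 in favor. Satisfied.

Valid — all requirements satisfied.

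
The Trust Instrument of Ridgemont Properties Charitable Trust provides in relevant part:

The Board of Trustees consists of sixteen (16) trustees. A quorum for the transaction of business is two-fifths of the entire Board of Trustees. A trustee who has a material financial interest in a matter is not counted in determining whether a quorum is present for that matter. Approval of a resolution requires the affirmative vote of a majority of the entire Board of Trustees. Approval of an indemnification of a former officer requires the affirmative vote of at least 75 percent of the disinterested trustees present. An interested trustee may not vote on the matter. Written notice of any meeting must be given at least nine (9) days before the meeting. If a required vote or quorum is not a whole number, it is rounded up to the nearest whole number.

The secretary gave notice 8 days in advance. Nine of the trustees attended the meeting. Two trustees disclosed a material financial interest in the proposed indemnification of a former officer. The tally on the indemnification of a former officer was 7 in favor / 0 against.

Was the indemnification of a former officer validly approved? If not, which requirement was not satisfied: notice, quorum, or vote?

Notice: 8 days given; 9 required (8 < 9). Not satisfied.
Quorum: 9 present, but the 2 interested trustees do not count, leaving 7. Quorum is 7. Satisfied.
Vote: the indemnification of a former officer requires three-fourths of the disinterested trustees present (9 − 2 = 7). 3/4 of 7 = 5.25, rounded up to 6, so 6 affirmative votes are needed; 7 voted in favor. Satisfied.

Invalid — notice requirement not satisfied.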